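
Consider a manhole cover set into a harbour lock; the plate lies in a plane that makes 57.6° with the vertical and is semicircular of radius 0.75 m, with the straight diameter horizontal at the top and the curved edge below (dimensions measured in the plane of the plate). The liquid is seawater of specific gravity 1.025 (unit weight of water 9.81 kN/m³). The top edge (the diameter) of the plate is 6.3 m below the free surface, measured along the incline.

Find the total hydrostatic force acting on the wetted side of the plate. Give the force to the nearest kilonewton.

F ≈ 32 kN

γ = 1.025 × 9.81 = 10.05525 kN/m³.
The plate makes 57.6° with the vertical, i.e. θ = 90° − 57.6° = 32.4° to the horizontal. Measuring y along the incline from the free-surface line, vertical depth h = y·sinθ with sinθ = 0.535827.
The centroid of a semicircle lies 4r/(3π) = 0.31831 m from the diameter, here below the top edge, so y_c = 6.3 + 0.31831 = 6.61831 m and h_c = 6.61831 × 0.535827 = 3.54627 m.
A = πr²/2 = π × 0.75²/2 = 0.883573 m².
Resultant F = γ·h_c·A = 10.05525 × 3.54627 × 0.883573 = 31.507 kN.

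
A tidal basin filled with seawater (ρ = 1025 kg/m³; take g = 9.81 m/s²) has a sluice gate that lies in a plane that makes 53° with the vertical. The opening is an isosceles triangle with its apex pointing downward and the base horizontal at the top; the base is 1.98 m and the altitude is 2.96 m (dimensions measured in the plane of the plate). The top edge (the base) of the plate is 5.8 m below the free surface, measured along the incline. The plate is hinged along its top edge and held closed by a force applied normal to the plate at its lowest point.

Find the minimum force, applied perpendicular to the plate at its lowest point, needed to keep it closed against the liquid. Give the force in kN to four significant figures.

γ = ρg = 1025 × 9.81 / 1000 = 10.05525 kN/m³.
The plate makes 53° with the vertical, i.e. θ = 90° − 53° = 37° to the horizontal. Measuring y along the incline from the free-surface line, vertical depth h = y·sinθ with sinθ = 0.601815.
With the apex down, the centroid sits h/3 = 2.96/3 = 0.986667 m below the base (the top edge), so y_c = 5.8 + 0.986667 = 6.78667 m and h_c = 6.78667 × 0.601815 = 4.08432 m.
A = ½ × 1.98 × 2.96 = 2.9304 m².
Resultant F = γ·h_c·A = 10.05525 × 4.08432 × 2.9304 = 120.348 kN.
I_c = b·h³/36 = 1.98 × 2.96³/36 = 1.42639 m⁴.
Centre of pressure: y_p = y_c + I_c/(y_c·A) = 6.78667 + 1.42639/(6.78667 × 2.9304) = 6.78667 + 0.0717224 = 6.85839 m along the plane.
The resultant acts 0.986667 + 0.0717224 = 1.05839 m (along the plate) below the hinge at the top edge, so the moment about the hinge is M = F × 1.05839 = 120.348 × 1.05839 = 127.375 kN·m.
A normal force at the bottom, 2.96 m from the hinge, must supply this moment: P = 127.375/2.96 = 43.0321 kN.

P ≈ 43.03 kN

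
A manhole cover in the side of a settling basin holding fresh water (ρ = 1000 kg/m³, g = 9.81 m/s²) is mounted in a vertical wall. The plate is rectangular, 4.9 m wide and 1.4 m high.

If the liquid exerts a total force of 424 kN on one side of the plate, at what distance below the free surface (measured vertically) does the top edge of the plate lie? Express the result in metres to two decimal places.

d_top ≈ 5.60 m

γ = ρg = 1000 × 9.81 = 9810 N/m³ = 9.81 kN/m³.
A = 4.9 × 1.4 = 6.86 m².
From F = γ·h_c·A, the centroid depth is h_c = 424/(9.81 × 6.86) = 6.30047 m.
The centroid lies 1.4/2 = 0.7 m below the top edge, so the top edge sits at h_top = 6.30047 − 0.7 = 5.60047 m below the surface.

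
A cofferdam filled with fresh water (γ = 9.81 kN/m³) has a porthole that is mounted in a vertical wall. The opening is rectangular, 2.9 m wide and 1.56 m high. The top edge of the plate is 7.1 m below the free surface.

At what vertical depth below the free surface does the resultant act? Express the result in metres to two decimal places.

γ = 9.81 kN/m³.
The centroid lies 1.56/2 = 0.78 m below the top edge, so the centroid depth is h_c = 7.1 + 0.78 = 7.88 m.
A = 2.9 × 1.56 = 4.524 m².
Resultant F = γ·h_c·A = 9.81 × 7.88 × 4.524 = 349.718 kN.
I_c = b·h³/12 = 2.9 × 1.56³/12 = 0.917467 m⁴.
Centre of pressure: y_p = y_c + I_c/(y_c·A) = 7.88 + 0.917467/(7.88 × 4.524) = 7.88 + 0.025736 = 7.90574 m along the plane.

h_p = 7.91 m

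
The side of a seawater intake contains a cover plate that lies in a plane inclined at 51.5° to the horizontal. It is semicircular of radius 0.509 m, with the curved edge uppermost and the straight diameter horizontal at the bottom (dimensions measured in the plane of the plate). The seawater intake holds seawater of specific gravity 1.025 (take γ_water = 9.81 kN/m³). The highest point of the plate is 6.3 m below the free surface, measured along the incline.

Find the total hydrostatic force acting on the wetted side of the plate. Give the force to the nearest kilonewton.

F ≈ 21 kN

γ = 1.025 × 9.81 = 10.05525 kN/m³.
Let θ = 51.5° be the plate's angle to the horizontal; measure y along the incline from where the plane meets the free surface. Vertical depth h = y·sinθ with sinθ = 0.782608.
The centroid lies 4r/(3π) = 0.216026 m above the diameter, so r − 4r/(3π) = 0.509 − 0.216026 = 0.292974 m below the topmost point, so y_c = 6.3 + 0.292974 = 6.59297 m and h_c = 6.59297 × 0.782608 = 5.15971 m.
A = πr²/2 = π × 0.509²/2 = 0.406963 m².
Resultant F = γ·h_c·A = 10.05525 × 5.15971 × 0.406963 = 21.1141 kN.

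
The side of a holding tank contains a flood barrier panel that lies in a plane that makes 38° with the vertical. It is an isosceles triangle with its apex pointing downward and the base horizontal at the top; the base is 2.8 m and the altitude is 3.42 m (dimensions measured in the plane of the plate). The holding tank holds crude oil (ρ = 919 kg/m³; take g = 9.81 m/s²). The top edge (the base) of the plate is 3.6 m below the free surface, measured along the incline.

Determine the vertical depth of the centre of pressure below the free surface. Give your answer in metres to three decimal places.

h_p = 3.843 m

γ = ρg = 919 × 9.81 / 1000 = 9.01539 kN/m³.
The plate makes 38° with the vertical, i.e. θ = 90° − 38° = 52° to the horizontal. Measuring y along the incline from the free-surface line, vertical depth h = y·sinθ with sinθ = 0.788011.
With the apex down, the centroid sits h/3 = 3.42/3 = 1.14 m below the base (the top edge), so y_c = 3.6 + 1.14 = 4.74 m and h_c = 4.74 × 0.788011 = 3.73517 m.
A = ½ × 2.8 × 3.42 = 4.788 m².
Resultant F = γ·h_c·A = 9.01539 × 3.73517 × 4.788 = 161.231 kN.
I_c = b·h³/36 = 2.8 × 3.42³/36 = 3.11124 m⁴.
Centre of pressure: y_p = y_c + I_c/(y_c·A) = 4.74 + 3.11124/(4.74 × 4.788) = 4.74 + 0.137089 = 4.87709 m along the plane.
Vertically, h_p = y_p·sinθ = 4.87709 × 0.788011 = 3.8432 m.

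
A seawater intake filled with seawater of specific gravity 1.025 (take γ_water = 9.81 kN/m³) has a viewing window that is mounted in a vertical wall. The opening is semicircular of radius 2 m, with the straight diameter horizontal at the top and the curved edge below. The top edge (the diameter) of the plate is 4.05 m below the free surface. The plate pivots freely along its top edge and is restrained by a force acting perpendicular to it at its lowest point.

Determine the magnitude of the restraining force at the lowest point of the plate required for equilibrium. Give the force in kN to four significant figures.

P ≈ 140.2 kN

γ = 1.025 × 9.81 = 10.05525 kN/m³.
The centroid of a semicircle lies 4r/(3π) = 0.848826 m from the diameter, here below the top edge, so the centroid depth is h_c = 4.05 + 0.848826 = 4.89883 m.
A = πr²/2 = π × 2²/2 = 6.28319 m².
Resultant F = γ·h_c·A = 10.05525 × 4.89883 × 6.28319 = 309.503 kN.
I_c = (π/8 − 8/(9π))·r⁴ = 0.109757 × 2⁴ = 1.75611 m⁴.
Centre of pressure: y_p = y_c + I_c/(y_c·A) = 4.89883 + 1.75611/(4.89883 × 6.28319) = 4.89883 + 0.0570531 = 4.95588 m along the plane.
The resultant acts 0.848826 + 0.0570531 = 0.905879 m (along the plate) below the hinge at the top edge, so the moment about the hinge is M = F × 0.905879 = 309.503 × 0.905879 = 280.372 kN·m.
A normal force at the bottom, 2 m from the hinge, must supply this moment: P = 280.372/2 = 140.186 kN.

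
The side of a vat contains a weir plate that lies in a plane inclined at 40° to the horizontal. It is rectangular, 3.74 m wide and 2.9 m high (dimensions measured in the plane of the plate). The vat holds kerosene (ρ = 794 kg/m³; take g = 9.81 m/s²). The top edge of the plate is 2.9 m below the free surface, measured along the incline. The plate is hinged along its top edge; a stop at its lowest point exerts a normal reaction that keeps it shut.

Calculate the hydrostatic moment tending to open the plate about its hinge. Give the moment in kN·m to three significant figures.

M ≈ 381 kN·m

γ = ρg = 794 × 9.81 / 1000 = 7.78914 kN/m³.
Let θ = 40° be the plate's angle to the horizontal; measure y along the incline from where the plane meets the free surface. Vertical depth h = y·sinθ with sinθ = 0.642788.
The centroid lies 2.9/2 = 1.45 m below the top edge, so y_c = 2.9 + 1.45 = 4.35 m and h_c = 4.35 × 0.642788 = 2.79613 m.
A = 3.74 × 2.9 = 10.846 m².
Resultant F = γ·h_c·A = 7.78914 × 2.79613 × 10.846 = 236.22 kN.
I_c = b·h³/12 = 3.74 × 2.9³/12 = 7.60124 m⁴.
Centre of pressure: y_p = y_c + I_c/(y_c·A) = 4.35 + 7.60124/(4.35 × 10.846) = 4.35 + 0.161111 = 4.51111 m along the plane.
The resultant acts 1.45 + 0.161111 = 1.61111 m (along the plate) below the hinge at the top edge, so the moment about the hinge is M = F × 1.61111 = 236.22 × 1.61111 = 380.576 kN·m.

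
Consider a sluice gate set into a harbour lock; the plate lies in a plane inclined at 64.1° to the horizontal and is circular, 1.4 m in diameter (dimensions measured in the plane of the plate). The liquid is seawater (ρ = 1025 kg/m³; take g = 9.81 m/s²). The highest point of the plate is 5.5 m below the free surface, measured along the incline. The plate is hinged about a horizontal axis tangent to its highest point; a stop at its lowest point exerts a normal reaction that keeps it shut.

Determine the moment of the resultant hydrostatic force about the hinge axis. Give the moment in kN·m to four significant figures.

M ≈ 62.14 kN·m

γ = ρg = 1025 × 9.81 / 1000 = 10.05525 kN/m³.
Let θ = 64.1° be the plate's angle to the horizontal; measure y along the incline from where the plane meets the free surface. Vertical depth h = y·sinθ with sinθ = 0.899558.
The centroid is at the centre, 0.7 m below the top of the plate, so y_c = 5.5 + 0.7 = 6.2 m and h_c = 6.2 × 0.899558 = 5.57726 m.
A = π(0.7)² = 1.53938 m².
Resultant F = γ·h_c·A = 10.05525 × 5.57726 × 1.53938 = 86.3296 kN.
I_c = πr⁴/4 = π × 0.7⁴/4 = 0.188574 m⁴.
Centre of pressure: y_p = y_c + I_c/(y_c·A) = 6.2 + 0.188574/(6.2 × 1.53938) = 6.2 + 0.0197581 = 6.21976 m along the plane.
The resultant acts 0.7 + 0.0197581 = 0.719758 m (along the plate) below the hinge at the top edge, so the moment about the hinge is M = F × 0.719758 = 86.3296 × 0.719758 = 62.1364 kN·m.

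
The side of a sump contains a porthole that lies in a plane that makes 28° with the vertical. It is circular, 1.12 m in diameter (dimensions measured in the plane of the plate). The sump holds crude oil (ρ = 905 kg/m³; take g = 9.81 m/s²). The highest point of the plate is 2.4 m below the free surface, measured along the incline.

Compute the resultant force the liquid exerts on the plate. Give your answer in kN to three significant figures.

F ≈ 22.9 kN

γ = ρg = 905 × 9.81 / 1000 = 8.87805 kN/m³.
The plate makes 28° with the vertical, i.e. θ = 90° − 28° = 62° to the horizontal. Measuring y along the incline from the free-surface line, vertical depth h = y·sinθ with sinθ = 0.882948.
The centroid is at the centre, 0.56 m below the top of the plate, so y_c = 2.4 + 0.56 = 2.96 m and h_c = 2.96 × 0.882948 = 2.61353 m.
A = π(0.56)² = 0.985203 m².
Resultant F = γ·h_c·A = 8.87805 × 2.61353 × 0.985203 = 22.8597 kN.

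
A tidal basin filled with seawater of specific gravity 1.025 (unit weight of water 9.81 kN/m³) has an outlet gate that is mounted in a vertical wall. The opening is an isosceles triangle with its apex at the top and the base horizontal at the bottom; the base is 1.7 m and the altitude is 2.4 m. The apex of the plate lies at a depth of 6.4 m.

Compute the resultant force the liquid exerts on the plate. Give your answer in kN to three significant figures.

F ≈ 164 kN

γ = 1.025 × 9.81 = 10.05525 kN/m³.
With the apex up, the centroid sits 2h/3 = 2 × 2.4/3 = 1.6 m below the apex, so the centroid depth is h_c = 6.4 + 1.6 = 8 m.
A = ½ × 1.7 × 2.4 = 2.04 m².
Resultant F = γ·h_c·A = 10.05525 × 8 × 2.04 = 164.102 kN.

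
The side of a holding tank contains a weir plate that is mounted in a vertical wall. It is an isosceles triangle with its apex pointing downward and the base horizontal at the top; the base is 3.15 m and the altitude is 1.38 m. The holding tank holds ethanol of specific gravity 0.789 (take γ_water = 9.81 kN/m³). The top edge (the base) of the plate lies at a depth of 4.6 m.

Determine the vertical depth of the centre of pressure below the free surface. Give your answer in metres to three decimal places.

γ = 0.789 × 9.81 = 7.74009 kN/m³.
With the apex down, the centroid sits h/3 = 1.38/3 = 0.46 m below the base (the top edge), so the centroid depth is h_c = 4.6 + 0.46 = 5.06 m.
A = ½ × 3.15 × 1.38 = 2.1735 m².
Resultant F = γ·h_c·A = 7.74009 × 5.06 × 2.1735 = 85.1248 kN.
I_c = b·h³/36 = 3.15 × 1.38³/36 = 0.229956 m⁴.
Centre of pressure: y_p = y_c + I_c/(y_c·A) = 5.06 + 0.229956/(5.06 × 2.1735) = 5.06 + 0.0209091 = 5.08091 m along the plane.

h_p = 5.081 m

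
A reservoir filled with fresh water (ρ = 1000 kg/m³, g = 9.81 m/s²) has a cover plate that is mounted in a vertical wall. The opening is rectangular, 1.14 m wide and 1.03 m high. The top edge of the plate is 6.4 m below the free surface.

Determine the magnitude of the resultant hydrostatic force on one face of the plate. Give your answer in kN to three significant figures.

γ = ρg = 1000 × 9.81 = 9810 N/m³ = 9.81 kN/m³.
The centroid lies 1.03/2 = 0.515 m below the top edge, so the centroid depth is h_c = 6.4 + 0.515 = 6.915 m.
A = 1.14 × 1.03 = 1.1742 m².
Resultant F = γ·h_c·A = 9.81 × 6.915 × 1.1742 = 79.6532 kN.

F ≈ 79.7 kN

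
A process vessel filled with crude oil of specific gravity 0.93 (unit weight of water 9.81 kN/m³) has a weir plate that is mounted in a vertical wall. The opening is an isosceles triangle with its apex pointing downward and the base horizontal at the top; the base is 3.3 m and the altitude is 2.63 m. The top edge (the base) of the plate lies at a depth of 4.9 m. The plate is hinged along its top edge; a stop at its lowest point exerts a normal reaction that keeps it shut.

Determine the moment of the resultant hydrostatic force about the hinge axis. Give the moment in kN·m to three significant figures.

γ = 0.93 × 9.81 = 9.1233 kN/m³.
With the apex down, the centroid sits h/3 = 2.63/3 = 0.876667 m below the base (the top edge), so the centroid depth is h_c = 4.9 + 0.876667 = 5.77667 m.
A = ½ × 3.3 × 2.63 = 4.3395 m².
Resultant F = γ·h_c·A = 9.1233 × 5.77667 × 4.3395 = 228.702 kN.
I_c = b·h³/36 = 3.3 × 2.63³/36 = 1.66755 m⁴.
Centre of pressure: y_p = y_c + I_c/(y_c·A) = 5.77667 + 1.66755/(5.77667 × 4.3395) = 5.77667 + 0.0665214 = 5.84319 m along the plane.
The resultant acts 0.876667 + 0.0665214 = 0.943188 m (along the plate) below the hinge at the top edge, so the moment about the hinge is M = F × 0.943188 = 228.702 × 0.943188 = 215.709 kN·m.

M ≈ 216 kN·m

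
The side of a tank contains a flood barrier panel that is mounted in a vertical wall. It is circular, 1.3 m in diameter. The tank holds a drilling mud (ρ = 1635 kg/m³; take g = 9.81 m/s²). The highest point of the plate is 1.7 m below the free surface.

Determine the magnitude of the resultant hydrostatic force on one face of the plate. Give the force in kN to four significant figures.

γ = ρg = 1635 × 9.81 / 1000 = 16.03935 kN/m³.
The centroid is at the centre, 0.65 m below the top of the plate, so the centroid depth is h_c = 1.7 + 0.65 = 2.35 m.
A = π(0.65)² = 1.32732 m².
Resultant F = γ·h_c·A = 16.03935 × 2.35 × 1.32732 = 50.03 kN.

F ≈ 50.03 kN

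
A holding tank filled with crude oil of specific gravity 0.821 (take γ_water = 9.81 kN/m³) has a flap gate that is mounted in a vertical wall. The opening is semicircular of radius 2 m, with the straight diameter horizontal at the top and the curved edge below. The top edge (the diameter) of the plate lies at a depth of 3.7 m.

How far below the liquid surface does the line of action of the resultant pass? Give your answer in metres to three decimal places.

h_p = 4.610 m

γ = 0.821 × 9.81 = 8.05401 kN/m³.
The centroid of a semicircle lies 4r/(3π) = 0.848826 m from the diameter, here below the top edge, so the centroid depth is h_c = 3.7 + 0.848826 = 4.54883 m.
A = πr²/2 = π × 2²/2 = 6.28319 m².
Resultant F = γ·h_c·A = 8.05401 × 4.54883 × 6.28319 = 230.193 kN.
I_c = (π/8 − 8/(9π))·r⁴ = 0.109757 × 2⁴ = 1.75611 m⁴.
Centre of pressure: y_p = y_c + I_c/(y_c·A) = 4.54883 + 1.75611/(4.54883 × 6.28319) = 4.54883 + 0.0614429 = 4.61027 m along the plane.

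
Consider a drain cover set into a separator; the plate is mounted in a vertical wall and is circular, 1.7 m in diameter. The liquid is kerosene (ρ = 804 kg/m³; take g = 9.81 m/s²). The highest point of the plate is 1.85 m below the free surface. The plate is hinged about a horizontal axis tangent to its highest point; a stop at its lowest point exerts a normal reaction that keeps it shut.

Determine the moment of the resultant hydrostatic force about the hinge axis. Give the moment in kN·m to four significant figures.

γ = ρg = 804 × 9.81 / 1000 = 7.88724 kN/m³.
The centroid is at the centre, 0.85 m below the top of the plate, so the centroid depth is h_c = 1.85 + 0.85 = 2.7 m.
A = π(0.85)² = 2.2698 m².
Resultant F = γ·h_c·A = 7.88724 × 2.7 × 2.2698 = 48.3366 kN.
I_c = πr⁴/4 = π × 0.85⁴/4 = 0.409983 m⁴.
Centre of pressure: y_p = y_c + I_c/(y_c·A) = 2.7 + 0.409983/(2.7 × 2.2698) = 2.7 + 0.0668982 = 2.7669 m along the plane.
The resultant acts 0.85 + 0.0668982 = 0.916898 m (along the plate) below the hinge at the top edge, so the moment about the hinge is M = F × 0.916898 = 48.3366 × 0.916898 = 44.3197 kN·m.

M ≈ 44.32 kN·m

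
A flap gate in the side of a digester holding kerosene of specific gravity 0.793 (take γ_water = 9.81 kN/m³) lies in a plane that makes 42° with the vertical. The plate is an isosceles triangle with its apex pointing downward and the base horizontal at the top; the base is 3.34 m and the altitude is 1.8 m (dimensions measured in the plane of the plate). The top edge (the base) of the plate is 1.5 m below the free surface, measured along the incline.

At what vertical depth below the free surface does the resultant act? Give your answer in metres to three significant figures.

γ = 0.793 × 9.81 = 7.77933 kN/m³.
The plate makes 42° with the vertical, i.e. θ = 90° − 42° = 48° to the horizontal. Measuring y along the incline from the free-surface line, vertical depth h = y·sinθ with sinθ = 0.743145.
With the apex down, the centroid sits h/3 = 1.8/3 = 0.6 m below the base (the top edge), so y_c = 1.5 + 0.6 = 2.1 m and h_c = 2.1 × 0.743145 = 1.5606 m.
A = ½ × 3.34 × 1.8 = 3.006 m².
Resultant F = γ·h_c·A = 7.77933 × 1.5606 × 3.006 = 36.4941 kN.
I_c = b·h³/36 = 3.34 × 1.8³/36 = 0.54108 m⁴.
Centre of pressure: y_p = y_c + I_c/(y_c·A) = 2.1 + 0.54108/(2.1 × 3.006) = 2.1 + 0.0857143 = 2.18571 m along the plane.
Vertically, h_p = y_p·sinθ = 2.18571 × 0.743145 = 1.6243 m.

h_p = 1.62 m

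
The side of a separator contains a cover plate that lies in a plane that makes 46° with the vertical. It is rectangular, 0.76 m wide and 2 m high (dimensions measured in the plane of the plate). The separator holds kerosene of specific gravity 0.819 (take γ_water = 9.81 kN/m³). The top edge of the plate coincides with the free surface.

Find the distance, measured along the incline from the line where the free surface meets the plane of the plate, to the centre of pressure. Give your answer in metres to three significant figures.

γ = 0.819 × 9.81 = 8.03439 kN/m³.
The plate makes 46° with the vertical, i.e. θ = 90° − 46° = 44° to the horizontal. Measuring y along the incline from the free-surface line, vertical depth h = y·sinθ with sinθ = 0.694658.
The centroid lies 2/2 = 1 m below the top edge, so y_c = 1 m and h_c = 1 × 0.694658 = 0.694658 m.
A = 0.76 × 2 = 1.52 m².
Resultant F = γ·h_c·A = 8.03439 × 0.694658 × 1.52 = 8.48335 kN.
I_c = b·h³/12 = 0.76 × 2³/12 = 0.506667 m⁴.
Centre of pressure: y_p = y_c + I_c/(y_c·A) = 1 + 0.506667/(1 × 1.52) = 1 + 0.333334 = 1.33333 m along the plane.

y_p = 1.33 m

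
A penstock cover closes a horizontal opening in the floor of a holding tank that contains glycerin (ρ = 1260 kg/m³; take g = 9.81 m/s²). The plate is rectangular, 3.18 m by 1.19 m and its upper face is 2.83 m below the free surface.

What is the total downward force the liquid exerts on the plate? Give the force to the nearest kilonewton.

γ = ρg = 1260 × 9.81 / 1000 = 12.3606 kN/m³.
The plate is horizontal, so pressure is uniform at p = γ·h = 12.3606 × 2.83 = 34.9805 kN/m².
A = 3.18 × 1.19 = 3.7842 m².
F = p·A = 34.9805 × 3.7842 = 132.373 kN.

F ≈ 132 kN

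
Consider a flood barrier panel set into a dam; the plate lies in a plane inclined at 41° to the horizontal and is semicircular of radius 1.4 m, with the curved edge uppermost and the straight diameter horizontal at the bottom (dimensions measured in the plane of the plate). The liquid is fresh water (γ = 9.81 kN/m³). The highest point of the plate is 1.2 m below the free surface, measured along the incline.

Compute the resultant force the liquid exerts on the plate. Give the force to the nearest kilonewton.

F ≈ 40 kN

γ = 9.81 kN/m³.
Let θ = 41° be the plate's angle to the horizontal; measure y along the incline from where the plane meets the free surface. Vertical depth h = y·sinθ with sinθ = 0.656059.
The centroid lies 4r/(3π) = 0.594178 m above the diameter, so r − 4r/(3π) = 1.4 − 0.594178 = 0.805822 m below the topmost point, so y_c = 1.2 + 0.805822 = 2.00582 m and h_c = 2.00582 × 0.656059 = 1.31594 m.
A = πr²/2 = π × 1.4²/2 = 3.07876 m².
Resultant F = γ·h_c·A = 9.81 × 1.31594 × 3.07876 = 39.7449 kN.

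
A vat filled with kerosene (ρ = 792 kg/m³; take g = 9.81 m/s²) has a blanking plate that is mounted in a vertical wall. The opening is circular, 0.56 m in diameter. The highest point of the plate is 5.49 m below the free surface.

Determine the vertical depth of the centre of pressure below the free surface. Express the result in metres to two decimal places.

h_p = 5.77 m

γ = ρg = 792 × 9.81 / 1000 = 7.76952 kN/m³.
The centroid is at the centre, 0.28 m below the top of the plate, so the centroid depth is h_c = 5.49 + 0.28 = 5.77 m.
A = π(0.28)² = 0.246301 m².
Resultant F = γ·h_c·A = 7.76952 × 5.77 × 0.246301 = 11.0417 kN.
I_c = πr⁴/4 = π × 0.28⁴/4 = 0.0048275 m⁴.
Centre of pressure: y_p = y_c + I_c/(y_c·A) = 5.77 + 0.0048275/(5.77 × 0.246301) = 5.77 + 0.00339688 = 5.7734 m along the plane.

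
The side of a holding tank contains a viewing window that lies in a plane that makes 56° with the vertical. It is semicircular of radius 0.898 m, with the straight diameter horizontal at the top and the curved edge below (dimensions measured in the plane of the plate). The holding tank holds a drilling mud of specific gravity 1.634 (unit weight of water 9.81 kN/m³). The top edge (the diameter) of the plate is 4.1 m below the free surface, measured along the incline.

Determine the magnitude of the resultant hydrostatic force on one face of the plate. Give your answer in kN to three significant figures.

γ = 1.634 × 9.81 = 16.02954 kN/m³.
The plate makes 56° with the vertical, i.e. θ = 90° − 56° = 34° to the horizontal. Measuring y along the incline from the free-surface line, vertical depth h = y·sinθ with sinθ = 0.559193.
The centroid of a semicircle lies 4r/(3π) = 0.381123 m from the diameter, here below the top edge, so y_c = 4.1 + 0.381123 = 4.48112 m and h_c = 4.48112 × 0.559193 = 2.50581 m.
A = πr²/2 = π × 0.898²/2 = 1.2667 m².
Resultant F = γ·h_c·A = 16.02954 × 2.50581 × 1.2667 = 50.8795 kN.

F ≈ 50.9 kN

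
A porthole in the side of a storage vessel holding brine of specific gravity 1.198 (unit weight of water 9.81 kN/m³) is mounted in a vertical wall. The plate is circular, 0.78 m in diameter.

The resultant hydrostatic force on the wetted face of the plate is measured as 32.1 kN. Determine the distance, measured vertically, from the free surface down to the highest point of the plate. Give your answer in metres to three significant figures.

γ = 1.198 × 9.81 = 11.75238 kN/m³.
A = π(0.39)² = 0.477836 m².
From F = γ·h_c·A, the centroid depth is h_c = 32.1/(11.75238 × 0.477836) = 5.71611 m.
The centroid is at the centre, 0.39 m below the top of the plate, so the highest point sits at h_top = 5.71611 − 0.39 = 5.32611 m below the surface.

d_top ≈ 5.33 m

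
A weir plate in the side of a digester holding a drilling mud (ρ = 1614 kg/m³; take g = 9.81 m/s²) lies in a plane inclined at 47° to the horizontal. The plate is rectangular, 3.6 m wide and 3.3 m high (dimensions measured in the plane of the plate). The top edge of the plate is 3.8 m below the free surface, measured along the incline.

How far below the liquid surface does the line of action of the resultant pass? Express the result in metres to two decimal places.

h_p = 4.11 m

γ = ρg = 1614 × 9.81 / 1000 = 15.83334 kN/m³.
Let θ = 47° be the plate's angle to the horizontal; measure y along the incline from where the plane meets the free surface. Vertical depth h = y·sinθ with sinθ = 0.731354.
The centroid lies 3.3/2 = 1.65 m below the top edge, so y_c = 3.8 + 1.65 = 5.45 m and h_c = 5.45 × 0.731354 = 3.98588 m.
A = 3.6 × 3.3 = 11.88 m².
Resultant F = γ·h_c·A = 15.83334 × 3.98588 × 11.88 = 749.744 kN.
I_c = b·h³/12 = 3.6 × 3.3³/12 = 10.7811 m⁴.
Centre of pressure: y_p = y_c + I_c/(y_c·A) = 5.45 + 10.7811/(5.45 × 11.88) = 5.45 + 0.166514 = 5.61651 m along the plane.
Vertically, h_p = y_p·sinθ = 5.61651 × 0.731354 = 4.10766 m.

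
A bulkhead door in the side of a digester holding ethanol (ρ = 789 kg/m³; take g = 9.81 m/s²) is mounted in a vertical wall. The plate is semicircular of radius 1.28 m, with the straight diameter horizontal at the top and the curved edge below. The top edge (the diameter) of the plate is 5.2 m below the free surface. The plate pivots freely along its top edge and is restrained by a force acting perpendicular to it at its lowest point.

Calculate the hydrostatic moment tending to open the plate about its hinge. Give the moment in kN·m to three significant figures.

M ≈ 64.4 kN·m

γ = ρg = 789 × 9.81 / 1000 = 7.74009 kN/m³.
The centroid of a semicircle lies 4r/(3π) = 0.543249 m from the diameter, here below the top edge, so the centroid depth is h_c = 5.2 + 0.543249 = 5.74325 m.
A = πr²/2 = π × 1.28²/2 = 2.57359 m².
Resultant F = γ·h_c·A = 7.74009 × 5.74325 × 2.57359 = 114.404 kN.
I_c = (π/8 − 8/(9π))·r⁴ = 0.109757 × 1.28⁴ = 0.294627 m⁴.
Centre of pressure: y_p = y_c + I_c/(y_c·A) = 5.74325 + 0.294627/(5.74325 × 2.57359) = 5.74325 + 0.0199331 = 5.76318 m along the plane.
The resultant acts 0.543249 + 0.0199331 = 0.563182 m (along the plate) below the hinge at the top edge, so the moment about the hinge is M = F × 0.563182 = 114.404 × 0.563182 = 64.4303 kN·m.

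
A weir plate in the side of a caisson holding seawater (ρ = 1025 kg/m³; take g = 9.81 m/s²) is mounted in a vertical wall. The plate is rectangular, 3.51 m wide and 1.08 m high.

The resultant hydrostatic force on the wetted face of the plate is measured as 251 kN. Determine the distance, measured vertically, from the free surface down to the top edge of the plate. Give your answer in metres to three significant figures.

γ = ρg = 1025 × 9.81 / 1000 = 10.05525 kN/m³.
A = 3.51 × 1.08 = 3.7908 m².
From F = γ·h_c·A, the centroid depth is h_c = 251/(10.05525 × 3.7908) = 6.58491 m.
The centroid lies 1.08/2 = 0.54 m below the top edge, so the top edge sits at h_top = 6.58491 − 0.54 = 6.04491 m below the surface.

d_top ≈ 6.04 m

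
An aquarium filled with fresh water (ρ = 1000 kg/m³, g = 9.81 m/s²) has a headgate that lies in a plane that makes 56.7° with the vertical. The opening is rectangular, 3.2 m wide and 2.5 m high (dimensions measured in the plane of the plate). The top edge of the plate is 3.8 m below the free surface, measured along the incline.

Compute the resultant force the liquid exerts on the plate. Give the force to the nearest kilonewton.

γ = ρg = 1000 × 9.81 = 9810 N/m³ = 9.81 kN/m³.
The plate makes 56.7° with the vertical, i.e. θ = 90° − 56.7° = 33.3° to the horizontal. Measuring y along the incline from the free-surface line, vertical depth h = y·sinθ with sinθ = 0.549023.
The centroid lies 2.5/2 = 1.25 m below the top edge, so y_c = 3.8 + 1.25 = 5.05 m and h_c = 5.05 × 0.549023 = 2.77257 m.
A = 3.2 × 2.5 = 8 m².
Resultant F = γ·h_c·A = 9.81 × 2.77257 × 8 = 217.591 kN.

F ≈ 218 kN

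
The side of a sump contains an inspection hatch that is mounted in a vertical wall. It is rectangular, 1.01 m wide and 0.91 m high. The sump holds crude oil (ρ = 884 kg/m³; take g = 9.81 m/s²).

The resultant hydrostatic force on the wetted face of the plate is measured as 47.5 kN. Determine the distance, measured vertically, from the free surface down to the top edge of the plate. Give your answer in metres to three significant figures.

d_top ≈ 5.50 m

γ = ρg = 884 × 9.81 / 1000 = 8.67204 kN/m³.
A = 1.01 × 0.91 = 0.9191 m².
From F = γ·h_c·A, the centroid depth is h_c = 47.5/(8.67204 × 0.9191) = 5.9595 m.
The centroid lies 0.91/2 = 0.455 m below the top edge, so the top edge sits at h_top = 5.9595 − 0.455 = 5.5045 m below the surface.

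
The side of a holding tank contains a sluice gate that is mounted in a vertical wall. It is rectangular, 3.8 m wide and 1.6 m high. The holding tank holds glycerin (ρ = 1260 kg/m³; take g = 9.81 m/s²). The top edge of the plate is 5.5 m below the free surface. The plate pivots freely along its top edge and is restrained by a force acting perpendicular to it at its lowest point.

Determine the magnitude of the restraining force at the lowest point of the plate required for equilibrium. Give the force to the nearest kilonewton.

P ≈ 247 kN

γ = ρg = 1260 × 9.81 / 1000 = 12.3606 kN/m³.
The centroid lies 1.6/2 = 0.8 m below the top edge, so the centroid depth is h_c = 5.5 + 0.8 = 6.3 m.
A = 3.8 × 1.6 = 6.08 m².
Resultant F = γ·h_c·A = 12.3606 × 6.3 × 6.08 = 473.46 kN.
I_c = b·h³/12 = 3.8 × 1.6³/12 = 1.29707 m⁴.
Centre of pressure: y_p = y_c + I_c/(y_c·A) = 6.3 + 1.29707/(6.3 × 6.08) = 6.3 + 0.0338625 = 6.33386 m along the plane.
The resultant acts 0.8 + 0.0338625 = 0.833863 m (along the plate) below the hinge at the top edge, so the moment about the hinge is M = F × 0.833863 = 473.46 × 0.833863 = 394.801 kN·m.
A normal force at the bottom, 1.6 m from the hinge, must supply this moment: P = 394.801/1.6 = 246.751 kN.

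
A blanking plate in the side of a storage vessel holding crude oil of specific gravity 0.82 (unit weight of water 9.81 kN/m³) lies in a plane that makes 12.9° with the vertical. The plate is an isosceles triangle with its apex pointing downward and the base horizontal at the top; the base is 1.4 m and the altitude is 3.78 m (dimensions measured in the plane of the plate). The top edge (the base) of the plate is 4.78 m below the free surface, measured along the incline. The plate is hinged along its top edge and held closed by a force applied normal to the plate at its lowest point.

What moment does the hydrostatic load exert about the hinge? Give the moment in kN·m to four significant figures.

M ≈ 174.4 kN·m

γ = 0.82 × 9.81 = 8.0442 kN/m³.
The plate makes 12.9° with the vertical, i.e. θ = 90° − 12.9° = 77.1° to the horizontal. Measuring y along the incline from the free-surface line, vertical depth h = y·sinθ with sinθ = 0.974761.
With the apex down, the centroid sits h/3 = 3.78/3 = 1.26 m below the base (the top edge), so y_c = 4.78 + 1.26 = 6.04 m and h_c = 6.04 × 0.974761 = 5.88756 m.
A = ½ × 1.4 × 3.78 = 2.646 m².
Resultant F = γ·h_c·A = 8.0442 × 5.88756 × 2.646 = 125.316 kN.
I_c = b·h³/36 = 1.4 × 3.78³/36 = 2.10039 m⁴.
Centre of pressure: y_p = y_c + I_c/(y_c·A) = 6.04 + 2.10039/(6.04 × 2.646) = 6.04 + 0.131424 = 6.17142 m along the plane.
The resultant acts 1.26 + 0.131424 = 1.39142 m (along the plate) below the hinge at the top edge, so the moment about the hinge is M = F × 1.39142 = 125.316 × 1.39142 = 174.367 kN·m.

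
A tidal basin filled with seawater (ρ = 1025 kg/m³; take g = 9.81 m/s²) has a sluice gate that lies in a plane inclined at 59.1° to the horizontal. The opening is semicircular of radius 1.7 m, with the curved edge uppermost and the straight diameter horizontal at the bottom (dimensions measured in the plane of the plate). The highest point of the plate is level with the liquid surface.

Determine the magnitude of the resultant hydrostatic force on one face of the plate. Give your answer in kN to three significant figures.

γ = ρg = 1025 × 9.81 / 1000 = 10.05525 kN/m³.
Let θ = 59.1° be the plate's angle to the horizontal; measure y along the incline from where the plane meets the free surface. Vertical depth h = y·sinθ with sinθ = 0.858065.
The centroid lies 4r/(3π) = 0.721502 m above the diameter, so r − 4r/(3π) = 1.7 − 0.721502 = 0.978498 m below the topmost point, so y_c = 0.978498 m and h_c = 0.978498 × 0.858065 = 0.839615 m.
A = πr²/2 = π × 1.7²/2 = 4.5396 m².
Resultant F = γ·h_c·A = 10.05525 × 0.839615 × 4.5396 = 38.3257 kN.

F ≈ 38.3 kN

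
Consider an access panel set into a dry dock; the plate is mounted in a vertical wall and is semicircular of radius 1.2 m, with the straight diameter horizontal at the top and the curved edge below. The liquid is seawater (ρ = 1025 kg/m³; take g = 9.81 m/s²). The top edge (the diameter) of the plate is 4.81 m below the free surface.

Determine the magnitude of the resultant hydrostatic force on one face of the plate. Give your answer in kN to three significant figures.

γ = ρg = 1025 × 9.81 / 1000 = 10.05525 kN/m³.
The centroid of a semicircle lies 4r/(3π) = 0.509296 m from the diameter, here below the top edge, so the centroid depth is h_c = 4.81 + 0.509296 = 5.3193 m.
A = πr²/2 = π × 1.2²/2 = 2.26195 m².
Resultant F = γ·h_c·A = 10.05525 × 5.3193 × 2.26195 = 120.985 kN.

F ≈ 121 kN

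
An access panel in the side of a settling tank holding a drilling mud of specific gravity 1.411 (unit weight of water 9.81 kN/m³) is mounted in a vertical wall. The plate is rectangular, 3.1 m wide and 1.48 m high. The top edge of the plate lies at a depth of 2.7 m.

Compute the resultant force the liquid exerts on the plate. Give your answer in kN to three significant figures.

F ≈ 218 kN

γ = 1.411 × 9.81 = 13.84191 kN/m³.
The centroid lies 1.48/2 = 0.74 m below the top edge, so the centroid depth is h_c = 2.7 + 0.74 = 3.44 m.
A = 3.1 × 1.48 = 4.588 m².
Resultant F = γ·h_c·A = 13.84191 × 3.44 × 4.588 = 218.463 kN.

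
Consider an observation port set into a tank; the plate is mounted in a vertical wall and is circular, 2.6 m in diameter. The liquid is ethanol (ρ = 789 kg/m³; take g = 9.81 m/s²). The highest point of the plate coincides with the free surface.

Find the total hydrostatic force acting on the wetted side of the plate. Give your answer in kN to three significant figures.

F ≈ 53.4 kN

γ = ρg = 789 × 9.81 / 1000 = 7.74009 kN/m³.
The centroid is at the centre, 1.3 m below the top of the plate, so the centroid depth is h_c = 1.3 m.
A = π(1.3)² = 5.30929 m².
Resultant F = γ·h_c·A = 7.74009 × 1.3 × 5.30929 = 53.4227 kN.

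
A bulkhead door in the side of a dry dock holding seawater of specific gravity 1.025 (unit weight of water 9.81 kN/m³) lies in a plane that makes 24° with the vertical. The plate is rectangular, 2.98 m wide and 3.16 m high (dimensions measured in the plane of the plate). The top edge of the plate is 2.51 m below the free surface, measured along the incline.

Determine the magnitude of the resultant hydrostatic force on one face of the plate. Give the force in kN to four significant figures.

F ≈ 353.8 kN

γ = 1.025 × 9.81 = 10.05525 kN/m³.
The plate makes 24° with the vertical, i.e. θ = 90° − 24° = 66° to the horizontal. Measuring y along the incline from the free-surface line, vertical depth h = y·sinθ with sinθ = 0.913545.
The centroid lies 3.16/2 = 1.58 m below the top edge, so y_c = 2.51 + 1.58 = 4.09 m and h_c = 4.09 × 0.913545 = 3.7364 m.
A = 2.98 × 3.16 = 9.4168 m².
Resultant F = γ·h_c·A = 10.05525 × 3.7364 × 9.4168 = 353.793 kN.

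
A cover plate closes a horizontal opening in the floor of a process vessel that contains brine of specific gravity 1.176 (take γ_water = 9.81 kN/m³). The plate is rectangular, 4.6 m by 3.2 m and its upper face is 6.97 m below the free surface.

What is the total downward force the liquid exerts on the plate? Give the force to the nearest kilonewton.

F ≈ 1184 kN

γ = 1.176 × 9.81 = 11.53656 kN/m³.
The plate is horizontal, so pressure is uniform at p = γ·h = 11.53656 × 6.97 = 80.4098 kN/m².
A = 4.6 × 3.2 = 14.72 m².
F = p·A = 80.4098 × 14.72 = 1183.63 kN.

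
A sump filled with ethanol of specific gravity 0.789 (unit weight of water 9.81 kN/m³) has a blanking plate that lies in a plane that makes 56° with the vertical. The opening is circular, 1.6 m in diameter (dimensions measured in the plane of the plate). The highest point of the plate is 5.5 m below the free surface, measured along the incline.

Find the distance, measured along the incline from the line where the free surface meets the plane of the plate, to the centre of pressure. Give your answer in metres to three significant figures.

γ = 0.789 × 9.81 = 7.74009 kN/m³.
The plate makes 56° with the vertical, i.e. θ = 90° − 56° = 34° to the horizontal. Measuring y along the incline from the free-surface line, vertical depth h = y·sinθ with sinθ = 0.559193.
The centroid is at the centre, 0.8 m below the top of the plate, so y_c = 5.5 + 0.8 = 6.3 m and h_c = 6.3 × 0.559193 = 3.52292 m.
A = π(0.8)² = 2.01062 m².
Resultant F = γ·h_c·A = 7.74009 × 3.52292 × 2.01062 = 54.825 kN.
I_c = πr⁴/4 = π × 0.8⁴/4 = 0.321699 m⁴.
Centre of pressure: y_p = y_c + I_c/(y_c·A) = 6.3 + 0.321699/(6.3 × 2.01062) = 6.3 + 0.0253968 = 6.3254 m along the plane.

y_p = 6.33 m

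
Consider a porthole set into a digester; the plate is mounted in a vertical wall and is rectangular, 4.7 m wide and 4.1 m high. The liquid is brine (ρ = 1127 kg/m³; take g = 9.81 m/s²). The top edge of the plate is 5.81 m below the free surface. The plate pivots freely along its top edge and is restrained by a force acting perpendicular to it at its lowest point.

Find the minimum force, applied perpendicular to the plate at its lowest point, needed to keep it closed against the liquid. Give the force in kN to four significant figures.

P ≈ 910.1 kN

γ = ρg = 1127 × 9.81 / 1000 = 11.05587 kN/m³.
The centroid lies 4.1/2 = 2.05 m below the top edge, so the centroid depth is h_c = 5.81 + 2.05 = 7.86 m.
A = 4.7 × 4.1 = 19.27 m².
Resultant F = γ·h_c·A = 11.05587 × 7.86 × 19.27 = 1674.55 kN.
I_c = b·h³/12 = 4.7 × 4.1³/12 = 26.9941 m⁴.
Centre of pressure: y_p = y_c + I_c/(y_c·A) = 7.86 + 26.9941/(7.86 × 19.27) = 7.86 + 0.178223 = 8.03822 m along the plane.
The resultant acts 2.05 + 0.178223 = 2.22822 m (along the plate) below the hinge at the top edge, so the moment about the hinge is M = F × 2.22822 = 1674.55 × 2.22822 = 3731.27 kN·m.
A normal force at the bottom, 4.1 m from the hinge, must supply this moment: P = 3731.27/4.1 = 910.066 kN.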